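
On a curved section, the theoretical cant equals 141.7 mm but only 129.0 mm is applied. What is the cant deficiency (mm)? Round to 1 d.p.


Cant deficiency = equilibrium cant - actual cant
CD = 141.7 - 129.0
CD = 12.7 mm

12.7


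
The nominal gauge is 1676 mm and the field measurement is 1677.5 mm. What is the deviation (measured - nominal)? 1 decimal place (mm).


Deviation = measured - nominal
Deviation = 1677.5 - 1676
Deviation = 1.5 mm

1.5


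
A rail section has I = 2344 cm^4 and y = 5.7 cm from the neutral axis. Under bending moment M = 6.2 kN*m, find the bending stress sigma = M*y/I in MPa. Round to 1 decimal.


Convert units:
M = 6.2 kN*m = 6200000 N*mm
y = 5.7 cm = 57 mm
I = 2344 cm^4 = 23440000 mm^4
sigma = 6200000 * 57 / 23440000
sigma = 15.1 MPa

15.1


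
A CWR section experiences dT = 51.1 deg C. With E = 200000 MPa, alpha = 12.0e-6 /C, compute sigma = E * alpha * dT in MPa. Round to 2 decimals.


sigma = E * alpha * dT
sigma = 200000 * 12.0e-6 * 51.1
sigma = 2.4 * 51.1
sigma = 122.64 MPa

122.64


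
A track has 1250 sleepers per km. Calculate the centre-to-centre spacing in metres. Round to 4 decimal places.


Spacing = 1000 m / number of sleepers
Spacing = 1000 / 1250
Spacing = 0.8000 m

0.8000


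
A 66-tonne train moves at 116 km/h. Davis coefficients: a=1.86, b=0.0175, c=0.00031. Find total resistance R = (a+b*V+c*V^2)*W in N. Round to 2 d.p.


b*V = 0.0175 * 116 = 2.03
c*V^2 = 0.00031 * 13456 = 4.17136
R_per_t = 1.86 + 2.03 + 4.17136 = 8.06136 N/t
R_total = 8.06136 * 66 = 532.05 N

532.05


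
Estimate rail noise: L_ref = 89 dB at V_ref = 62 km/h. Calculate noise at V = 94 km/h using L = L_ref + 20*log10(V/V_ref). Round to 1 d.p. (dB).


V/V_ref = 94 / 62 = 1.516129
log10(1.516129) = 0.180736
20 * 0.180736 = 3.6147
L = 89 + 3.6147 = 92.6 dB

92.6


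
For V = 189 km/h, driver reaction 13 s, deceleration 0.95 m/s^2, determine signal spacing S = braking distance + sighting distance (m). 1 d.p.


V = 189 / 3.6 = 52.5 m/s
Braking distance = 52.5^2 / (2*0.95) = 1450.6579 m
Sighting distance = 52.5 * 13 = 682.5 m
S = 1450.6579 + 682.5 = 2133.2 m

2133.2


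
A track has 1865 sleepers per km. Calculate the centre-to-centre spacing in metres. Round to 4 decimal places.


Spacing = 1000 m / number of sleepers
Spacing = 1000 / 1865
Spacing = 0.5362 m

0.5362


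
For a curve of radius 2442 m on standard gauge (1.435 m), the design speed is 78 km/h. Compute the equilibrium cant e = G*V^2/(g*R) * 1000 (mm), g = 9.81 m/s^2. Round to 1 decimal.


Convert speed: V = 78 / 3.6 = 21.6667 m/s
Apply formula: e = 1.435 * 21.6667^2 / (9.81 * 2442)
e = 1.435 * 469.4444 / 23956.02
e = 0.02812 m = 28.1 mm

28.1


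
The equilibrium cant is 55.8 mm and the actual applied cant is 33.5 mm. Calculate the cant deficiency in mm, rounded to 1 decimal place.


Cant deficiency = equilibrium cant - actual cant
CD = 55.8 - 33.5
CD = 22.3 mm

22.3


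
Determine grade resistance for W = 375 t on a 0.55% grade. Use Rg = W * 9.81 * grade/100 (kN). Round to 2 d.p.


Rg = W * 9.81 * grade / 100
Rg = 375 * 9.81 * 0.55 / 100
Rg = 3678.75 * 0.0055
Rg = 20.23 kN

20.23


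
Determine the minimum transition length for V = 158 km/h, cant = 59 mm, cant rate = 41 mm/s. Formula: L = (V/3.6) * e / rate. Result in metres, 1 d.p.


Convert speed: V = 158 / 3.6 = 43.8889 m/s
L = 43.8889 * 59 / 41
L = 2589.4444 / 41
L = 63.2 m

63.2


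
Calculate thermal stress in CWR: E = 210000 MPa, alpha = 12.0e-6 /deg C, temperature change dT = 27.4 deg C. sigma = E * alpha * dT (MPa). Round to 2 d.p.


sigma = E * alpha * dT
sigma = 210000 * 12.0e-6 * 27.4
sigma = 2.52 * 27.4
sigma = 69.05 MPa

69.05


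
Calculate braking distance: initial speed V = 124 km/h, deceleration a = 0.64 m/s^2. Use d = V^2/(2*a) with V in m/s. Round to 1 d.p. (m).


Convert speed: V = 124 / 3.6 = 34.4444 m/s
V^2 = 1186.4198
d = 1186.4198 / (2 * 0.64)
d = 1186.4198 / 1.28
d = 926.9 m

926.9


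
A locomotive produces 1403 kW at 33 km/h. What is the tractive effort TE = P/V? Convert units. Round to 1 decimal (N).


Convert: P = 1403 kW = 1403000 W
V = 33 / 3.6 = 9.1667 m/s
TE = 1403000 / 9.1667
TE = 153054.5 N

153054.5


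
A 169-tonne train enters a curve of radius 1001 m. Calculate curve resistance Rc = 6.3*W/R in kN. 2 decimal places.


Rc = 6.3 * W / R
Rc = 6.3 * 169 / 1001
Rc = 1064.7 / 1001
Rc = 1.06 kN

1.06


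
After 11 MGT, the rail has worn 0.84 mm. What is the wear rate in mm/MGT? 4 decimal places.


Wear rate = total wear / cumulative tonnage
Rate = 0.84 / 11
Rate = 0.0764 mm/MGT

0.0764


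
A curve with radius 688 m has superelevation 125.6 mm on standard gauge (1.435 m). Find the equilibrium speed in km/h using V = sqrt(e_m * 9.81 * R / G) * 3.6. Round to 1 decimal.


Convert cant: e = 125.6 mm = 0.1256 m
V_ms = sqrt(0.1256 * 9.81 * 688 / 1.435)
V_ms = sqrt(590.738375) = 24.3051 m/s
V = 24.3051 * 3.6 = 87.5 km/h

87.5


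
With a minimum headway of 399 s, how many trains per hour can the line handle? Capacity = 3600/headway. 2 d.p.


Capacity = 3600 / headway
Capacity = 3600 / 399
Capacity = 9.02 trains/hour

9.02


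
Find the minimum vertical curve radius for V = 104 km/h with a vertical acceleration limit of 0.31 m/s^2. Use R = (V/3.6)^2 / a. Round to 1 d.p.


Convert speed: V = 104 / 3.6 = 28.8889 m/s
V^2 = 834.5679 m^2/s^2
R_v = 834.5679 / 0.31
R_v = 2692.2 m

2692.2


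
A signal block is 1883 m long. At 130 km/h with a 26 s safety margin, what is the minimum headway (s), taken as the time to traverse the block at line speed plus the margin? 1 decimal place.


V = 130 / 3.6 = 36.1111 m/s
Block traversal time = 1883 / 36.1111 = 52.1446 s
Headway = 52.1446 + 26
Headway = 78.1 s

78.1


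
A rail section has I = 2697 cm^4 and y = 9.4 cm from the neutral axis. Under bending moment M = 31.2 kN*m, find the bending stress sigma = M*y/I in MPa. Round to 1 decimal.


Convert units:
M = 31.2 kN*m = 31200000 N*mm
y = 9.4 cm = 94 mm
I = 2697 cm^4 = 26970000 mm^4
sigma = 31200000 * 94 / 26970000
sigma = 108.7 MPa

108.7


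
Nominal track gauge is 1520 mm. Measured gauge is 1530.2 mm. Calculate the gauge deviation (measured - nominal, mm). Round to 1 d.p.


Deviation = measured - nominal
Deviation = 1530.2 - 1520
Deviation = 10.2 mm

10.2


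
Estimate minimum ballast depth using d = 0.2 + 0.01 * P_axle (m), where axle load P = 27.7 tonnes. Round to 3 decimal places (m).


d = 0.2 + 0.01 * 27.7
d = 0.2 + 0.277
d = 0.477 m

0.477


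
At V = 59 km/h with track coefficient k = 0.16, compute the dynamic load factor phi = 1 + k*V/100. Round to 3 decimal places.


phi = 1 + k * V / 100
phi = 1 + 0.16 * 59 / 100
phi = 1 + 0.0944
phi = 1.094

1.094


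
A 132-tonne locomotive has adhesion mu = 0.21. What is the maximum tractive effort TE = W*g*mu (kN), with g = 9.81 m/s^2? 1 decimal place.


TE_max = W * g * mu
TE_max = 132 * 9.81 * 0.21
TE_max = 1294.92 * 0.21
TE_max = 271.9 kN

271.9


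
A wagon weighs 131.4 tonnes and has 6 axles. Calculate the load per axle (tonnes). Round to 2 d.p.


Load per axle = total weight / number of axles
Load = 131.4 / 6
Load = 21.90 tonnes

21.90


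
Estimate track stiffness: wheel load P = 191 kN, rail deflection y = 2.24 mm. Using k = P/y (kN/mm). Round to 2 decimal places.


Track stiffness k = P / y
k = 191 / 2.24
k = 85.27 kN/mm

85.27


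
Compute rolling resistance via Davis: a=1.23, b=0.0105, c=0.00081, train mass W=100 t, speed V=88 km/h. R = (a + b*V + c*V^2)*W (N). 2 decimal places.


b*V = 0.0105 * 88 = 0.924
c*V^2 = 0.00081 * 7744 = 6.27264
R_per_t = 1.23 + 0.924 + 6.27264 = 8.42664 N/t
R_total = 8.42664 * 100 = 842.66 N

842.66


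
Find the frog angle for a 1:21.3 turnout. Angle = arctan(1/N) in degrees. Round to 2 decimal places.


1/N = 1/21.3 = 0.046948
angle = arctan(0.046948) = 0.046914 rad
angle = 0.046914 * 180/pi = 2.69 degrees

2.69


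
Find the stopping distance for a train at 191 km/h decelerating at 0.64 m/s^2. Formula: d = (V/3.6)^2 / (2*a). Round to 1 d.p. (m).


Convert speed: V = 191 / 3.6 = 53.0556 m/s
V^2 = 2814.892
d = 2814.892 / (2 * 0.64)
d = 2814.892 / 1.28
d = 2199.1 m

2199.1


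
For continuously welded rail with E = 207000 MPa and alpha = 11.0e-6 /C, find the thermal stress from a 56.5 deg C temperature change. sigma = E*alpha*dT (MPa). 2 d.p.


sigma = E * alpha * dT
sigma = 207000 * 11.0e-6 * 56.5
sigma = 2.277 * 56.5
sigma = 128.65 MPa

128.65


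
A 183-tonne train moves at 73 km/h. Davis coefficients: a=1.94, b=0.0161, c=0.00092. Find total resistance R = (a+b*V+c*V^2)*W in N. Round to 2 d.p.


b*V = 0.0161 * 73 = 1.1753
c*V^2 = 0.00092 * 5329 = 4.90268
R_per_t = 1.94 + 1.1753 + 4.90268 = 8.01798 N/t
R_total = 8.01798 * 183 = 1467.29 N

1467.29


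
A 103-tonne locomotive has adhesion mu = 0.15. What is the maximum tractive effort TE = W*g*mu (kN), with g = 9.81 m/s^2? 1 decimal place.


TE_max = W * g * mu
TE_max = 103 * 9.81 * 0.15
TE_max = 1010.43 * 0.15
TE_max = 151.6 kN

151.6


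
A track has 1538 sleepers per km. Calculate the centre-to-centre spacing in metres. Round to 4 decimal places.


Spacing = 1000 m / number of sleepers
Spacing = 1000 / 1538
Spacing = 0.6502 m

0.6502


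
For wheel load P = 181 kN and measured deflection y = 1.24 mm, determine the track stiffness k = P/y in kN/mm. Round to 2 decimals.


Track stiffness k = P / y
k = 181 / 1.24
k = 145.97 kN/mm

145.97


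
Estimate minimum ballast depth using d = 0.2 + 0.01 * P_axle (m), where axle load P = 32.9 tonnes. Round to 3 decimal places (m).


d = 0.2 + 0.01 * 32.9
d = 0.2 + 0.329
d = 0.529 m

0.529


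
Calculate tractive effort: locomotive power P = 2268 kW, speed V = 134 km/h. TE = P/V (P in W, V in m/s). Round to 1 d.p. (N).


Convert: P = 2268 kW = 2268000 W
V = 134 / 3.6 = 37.2222 m/s
TE = 2268000 / 37.2222
TE = 60931.3 N

60931.3


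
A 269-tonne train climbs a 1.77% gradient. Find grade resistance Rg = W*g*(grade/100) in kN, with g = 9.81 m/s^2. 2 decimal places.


Rg = W * 9.81 * grade / 100
Rg = 269 * 9.81 * 1.77 / 100
Rg = 2638.89 * 0.0177
Rg = 46.71 kN

46.71


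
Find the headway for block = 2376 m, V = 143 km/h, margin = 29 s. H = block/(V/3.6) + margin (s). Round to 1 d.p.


V = 143 / 3.6 = 39.7222 m/s
Block traversal time = 2376 / 39.7222 = 59.8154 s
Headway = 59.8154 + 29
Headway = 88.8 s

88.8


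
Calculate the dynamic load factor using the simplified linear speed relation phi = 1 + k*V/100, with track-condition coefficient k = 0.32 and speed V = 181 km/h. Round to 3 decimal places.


phi = 1 + k * V / 100
phi = 1 + 0.32 * 181 / 100
phi = 1 + 0.5792
phi = 1.579

1.579


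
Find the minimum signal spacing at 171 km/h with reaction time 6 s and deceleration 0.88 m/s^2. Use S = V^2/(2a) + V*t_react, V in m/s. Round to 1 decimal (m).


V = 171 / 3.6 = 47.5 m/s
Braking distance = 47.5^2 / (2*0.88) = 1281.9602 m
Sighting distance = 47.5 * 6 = 285.0 m
S = 1281.9602 + 285.0 = 1567.0 m

1567.0


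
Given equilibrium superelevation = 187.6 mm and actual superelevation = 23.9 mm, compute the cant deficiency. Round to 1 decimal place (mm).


Cant deficiency = equilibrium cant - actual cant
CD = 187.6 - 23.9
CD = 163.7 mm

163.7


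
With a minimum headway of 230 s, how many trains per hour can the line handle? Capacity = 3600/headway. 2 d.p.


Capacity = 3600 / headway
Capacity = 3600 / 230
Capacity = 15.65 trains/hour

15.65


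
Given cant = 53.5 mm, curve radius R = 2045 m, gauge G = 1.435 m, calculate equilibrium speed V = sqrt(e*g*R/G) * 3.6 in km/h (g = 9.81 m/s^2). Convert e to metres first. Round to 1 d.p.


Convert cant: e = 53.5 mm = 0.0535 m
V_ms = sqrt(0.0535 * 9.81 * 2045 / 1.435)
V_ms = sqrt(747.935592) = 27.3484 m/s
V = 27.3484 * 3.6 = 98.5 km/h

98.5


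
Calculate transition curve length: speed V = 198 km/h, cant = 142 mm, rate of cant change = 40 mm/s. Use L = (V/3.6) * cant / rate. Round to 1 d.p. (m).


Convert speed: V = 198 / 3.6 = 55.0 m/s
L = 55.0 * 142 / 40
L = 7810.0 / 40
L = 195.3 m

195.3


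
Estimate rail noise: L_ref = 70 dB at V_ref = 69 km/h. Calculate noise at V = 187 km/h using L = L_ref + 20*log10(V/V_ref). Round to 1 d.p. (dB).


V/V_ref = 187 / 69 = 2.710145
log10(2.710145) = 0.432993
20 * 0.432993 = 8.6599
L = 70 + 8.6599 = 78.7 dB

78.7


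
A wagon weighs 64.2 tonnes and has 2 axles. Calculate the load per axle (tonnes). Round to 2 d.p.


Load per axle = total weight / number of axles
Load = 64.2 / 2
Load = 32.10 tonnes

32.10


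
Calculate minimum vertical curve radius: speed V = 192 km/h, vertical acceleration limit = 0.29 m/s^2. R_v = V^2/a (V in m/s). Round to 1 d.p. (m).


Convert speed: V = 192 / 3.6 = 53.3333 m/s
V^2 = 2844.4444 m^2/s^2
R_v = 2844.4444 / 0.29
R_v = 9808.4 m

9808.4


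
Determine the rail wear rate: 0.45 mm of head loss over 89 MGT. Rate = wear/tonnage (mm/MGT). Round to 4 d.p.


Wear rate = total wear / cumulative tonnage
Rate = 0.45 / 89
Rate = 0.0051 mm/MGT

0.0051


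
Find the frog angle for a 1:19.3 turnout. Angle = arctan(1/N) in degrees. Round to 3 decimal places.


1/N = 1/19.3 = 0.051813
angle = arctan(0.051813) = 0.051767 rad
angle = 0.051767 * 180/pi = 2.966 degrees

2.966


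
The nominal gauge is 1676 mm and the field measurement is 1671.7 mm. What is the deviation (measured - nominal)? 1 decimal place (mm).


Deviation = measured - nominal
Deviation = 1671.7 - 1676
Deviation = -4.3 mm

-4.3


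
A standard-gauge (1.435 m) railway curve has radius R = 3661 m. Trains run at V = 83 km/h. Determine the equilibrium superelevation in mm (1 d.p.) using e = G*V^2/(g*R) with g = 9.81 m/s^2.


Convert speed: V = 83 / 3.6 = 23.0556 m/s
Apply formula: e = 1.435 * 23.0556^2 / (9.81 * 3661)
e = 1.435 * 531.5586 / 35914.41
e = 0.021239 m = 21.2 mm

21.2


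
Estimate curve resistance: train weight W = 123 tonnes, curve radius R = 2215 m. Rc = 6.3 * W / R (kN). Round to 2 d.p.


Rc = 6.3 * W / R
Rc = 6.3 * 123 / 2215
Rc = 774.9 / 2215
Rc = 0.35 kN

0.35


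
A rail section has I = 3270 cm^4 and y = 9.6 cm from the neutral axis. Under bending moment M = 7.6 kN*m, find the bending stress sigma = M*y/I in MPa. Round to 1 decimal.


Convert units:
M = 7.6 kN*m = 7600000 N*mm
y = 9.6 cm = 96 mm
I = 3270 cm^4 = 32700000 mm^4
sigma = 7600000 * 96 / 32700000
sigma = 22.3 MPa

22.3


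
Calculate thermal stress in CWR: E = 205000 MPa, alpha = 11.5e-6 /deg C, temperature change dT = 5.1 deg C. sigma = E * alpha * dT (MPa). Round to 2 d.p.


sigma = E * alpha * dT
sigma = 205000 * 11.5e-6 * 5.1
sigma = 2.3575 * 5.1
sigma = 12.02 MPa

12.02


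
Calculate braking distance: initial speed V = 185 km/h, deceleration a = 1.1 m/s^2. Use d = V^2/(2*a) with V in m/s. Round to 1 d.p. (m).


Convert speed: V = 185 / 3.6 = 51.3889 m/s
V^2 = 2640.8179
d = 2640.8179 / (2 * 1.1)
d = 2640.8179 / 2.2
d = 1200.4 m

1200.4


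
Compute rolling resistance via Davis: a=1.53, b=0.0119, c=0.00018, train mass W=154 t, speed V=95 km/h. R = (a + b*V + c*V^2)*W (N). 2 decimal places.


b*V = 0.0119 * 95 = 1.1305
c*V^2 = 0.00018 * 9025 = 1.6245
R_per_t = 1.53 + 1.1305 + 1.6245 = 4.285 N/t
R_total = 4.285 * 154 = 659.89 N

659.89


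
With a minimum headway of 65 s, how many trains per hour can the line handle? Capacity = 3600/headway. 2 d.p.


Capacity = 3600 / headway
Capacity = 3600 / 65
Capacity = 55.38 trains/hour

55.38


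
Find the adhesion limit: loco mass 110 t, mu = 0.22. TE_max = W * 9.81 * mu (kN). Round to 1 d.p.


TE_max = W * g * mu
TE_max = 110 * 9.81 * 0.22
TE_max = 1079.1 * 0.22
TE_max = 237.4 kN

237.4


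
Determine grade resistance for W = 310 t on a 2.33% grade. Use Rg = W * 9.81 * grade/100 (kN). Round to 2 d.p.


Rg = W * 9.81 * grade / 100
Rg = 310 * 9.81 * 2.33 / 100
Rg = 3041.1 * 0.0233
Rg = 70.86 kN

70.86


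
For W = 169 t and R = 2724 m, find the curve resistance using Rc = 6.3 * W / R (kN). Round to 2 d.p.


Rc = 6.3 * W / R
Rc = 6.3 * 169 / 2724
Rc = 1064.7 / 2724
Rc = 0.39 kN

0.39


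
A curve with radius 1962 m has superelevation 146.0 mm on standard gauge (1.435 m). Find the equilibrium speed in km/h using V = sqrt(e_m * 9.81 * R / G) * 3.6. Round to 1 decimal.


Convert cant: e = 146.0 mm = 0.1460 m
V_ms = sqrt(0.1460 * 9.81 * 1962 / 1.435)
V_ms = sqrt(1958.253742) = 44.2522 m/s
V = 44.2522 * 3.6 = 159.3 km/h

159.3


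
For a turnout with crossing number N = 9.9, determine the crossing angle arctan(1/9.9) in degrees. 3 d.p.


1/N = 1/9.9 = 0.10101
angle = arctan(0.10101) = 0.100669 rad
angle = 0.100669 * 180/pi = 5.768 degrees

5.768


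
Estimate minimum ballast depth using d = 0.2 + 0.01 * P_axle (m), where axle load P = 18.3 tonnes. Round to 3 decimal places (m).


d = 0.2 + 0.01 * 18.3
d = 0.2 + 0.183
d = 0.383 m

0.383


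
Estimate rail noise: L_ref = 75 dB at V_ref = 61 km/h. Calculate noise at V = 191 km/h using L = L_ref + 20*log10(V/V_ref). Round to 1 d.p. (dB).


V/V_ref = 191 / 61 = 3.131148
log10(3.131148) = 0.495704
20 * 0.495704 = 9.9141
L = 75 + 9.9141 = 84.9 dB

84.9


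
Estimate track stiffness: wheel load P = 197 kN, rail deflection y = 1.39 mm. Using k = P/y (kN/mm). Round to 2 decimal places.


Track stiffness k = P / y
k = 197 / 1.39
k = 141.73 kN/mm

141.73


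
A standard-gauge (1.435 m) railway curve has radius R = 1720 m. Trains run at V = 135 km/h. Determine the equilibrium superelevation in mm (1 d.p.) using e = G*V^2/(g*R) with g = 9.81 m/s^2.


Convert speed: V = 135 / 3.6 = 37.5 m/s
Apply formula: e = 1.435 * 37.5^2 / (9.81 * 1720)
e = 1.435 * 1406.25 / 16873.2
e = 0.119596 m = 119.6 mm

119.6


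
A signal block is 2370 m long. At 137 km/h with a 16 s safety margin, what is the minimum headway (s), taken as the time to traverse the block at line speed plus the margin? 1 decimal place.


V = 137 / 3.6 = 38.0556 m/s
Block traversal time = 2370 / 38.0556 = 62.2774 s
Headway = 62.2774 + 16
Headway = 78.3 s

78.3


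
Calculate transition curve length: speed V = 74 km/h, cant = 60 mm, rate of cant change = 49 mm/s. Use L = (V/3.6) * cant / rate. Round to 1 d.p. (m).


Convert speed: V = 74 / 3.6 = 20.5556 m/s
L = 20.5556 * 60 / 49
L = 1233.3333 / 49
L = 25.2 m

25.2


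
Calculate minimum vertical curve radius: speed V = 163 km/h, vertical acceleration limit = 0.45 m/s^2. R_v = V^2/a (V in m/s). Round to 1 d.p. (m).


Convert speed: V = 163 / 3.6 = 45.2778 m/s
V^2 = 2050.0772 m^2/s^2
R_v = 2050.0772 / 0.45
R_v = 4555.7 m

4555.7


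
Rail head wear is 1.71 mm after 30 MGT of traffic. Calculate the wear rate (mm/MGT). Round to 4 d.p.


Wear rate = total wear / cumulative tonnage
Rate = 1.71 / 30
Rate = 0.0570 mm/MGT

0.0570


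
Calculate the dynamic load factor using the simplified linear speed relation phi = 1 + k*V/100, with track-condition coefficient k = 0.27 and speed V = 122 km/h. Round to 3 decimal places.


phi = 1 + k * V / 100
phi = 1 + 0.27 * 122 / 100
phi = 1 + 0.3294
phi = 1.329

1.329


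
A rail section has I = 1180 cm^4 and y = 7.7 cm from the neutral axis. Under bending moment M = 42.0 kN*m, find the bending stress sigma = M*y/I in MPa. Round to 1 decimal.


Convert units:
M = 42.0 kN*m = 42000000 N*mm
y = 7.7 cm = 77 mm
I = 1180 cm^4 = 11800000 mm^4
sigma = 42000000 * 77 / 11800000
sigma = 274.1 MPa

274.1


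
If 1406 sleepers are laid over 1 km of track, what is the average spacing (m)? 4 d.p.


Spacing = 1000 m / number of sleepers
Spacing = 1000 / 1406
Spacing = 0.7112 m

0.7112


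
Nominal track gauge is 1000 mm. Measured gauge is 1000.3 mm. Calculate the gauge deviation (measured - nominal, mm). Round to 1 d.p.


Deviation = measured - nominal
Deviation = 1000.3 - 1000
Deviation = 0.3 mm

0.3


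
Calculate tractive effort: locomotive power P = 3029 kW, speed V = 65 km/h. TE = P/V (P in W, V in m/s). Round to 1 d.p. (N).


Convert: P = 3029 kW = 3029000 W
V = 65 / 3.6 = 18.0556 m/s
TE = 3029000 / 18.0556
TE = 167760.0 N

167760.0


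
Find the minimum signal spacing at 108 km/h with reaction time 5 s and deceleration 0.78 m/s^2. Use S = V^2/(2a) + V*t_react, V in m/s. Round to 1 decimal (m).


V = 108 / 3.6 = 30.0 m/s
Braking distance = 30.0^2 / (2*0.78) = 576.9231 m
Sighting distance = 30.0 * 5 = 150.0 m
S = 576.9231 + 150.0 = 726.9 m

726.9


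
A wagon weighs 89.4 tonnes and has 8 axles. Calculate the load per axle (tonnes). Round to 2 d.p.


Load per axle = total weight / number of axles
Load = 89.4 / 8
Load = 11.18 tonnes

11.18


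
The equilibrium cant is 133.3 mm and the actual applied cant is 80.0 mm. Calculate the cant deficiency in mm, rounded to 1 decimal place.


Cant deficiency = equilibrium cant - actual cant
CD = 133.3 - 80.0
CD = 53.3 mm

53.3


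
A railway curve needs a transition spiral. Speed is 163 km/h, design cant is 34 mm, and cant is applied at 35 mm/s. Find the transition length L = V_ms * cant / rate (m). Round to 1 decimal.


Convert speed: V = 163 / 3.6 = 45.2778 m/s
L = 45.2778 * 34 / 35
L = 1539.4444 / 35
L = 44.0 m

44.0


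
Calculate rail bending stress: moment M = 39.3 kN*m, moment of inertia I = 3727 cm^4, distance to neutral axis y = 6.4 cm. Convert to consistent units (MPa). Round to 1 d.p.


Convert units:
M = 39.3 kN*m = 39300000 N*mm
y = 6.4 cm = 64 mm
I = 3727 cm^4 = 37270000 mm^4
sigma = 39300000 * 64 / 37270000
sigma = 67.5 MPa

67.5


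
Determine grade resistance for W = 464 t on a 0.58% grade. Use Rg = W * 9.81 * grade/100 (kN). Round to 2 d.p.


Rg = W * 9.81 * grade / 100
Rg = 464 * 9.81 * 0.58 / 100
Rg = 4551.84 * 0.0058
Rg = 26.40 kN

26.40


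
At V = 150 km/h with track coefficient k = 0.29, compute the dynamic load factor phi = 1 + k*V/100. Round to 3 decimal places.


phi = 1 + k * V / 100
phi = 1 + 0.29 * 150 / 100
phi = 1 + 0.435
phi = 1.435

1.435


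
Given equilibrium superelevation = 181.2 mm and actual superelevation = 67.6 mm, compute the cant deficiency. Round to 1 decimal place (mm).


Cant deficiency = equilibrium cant - actual cant
CD = 181.2 - 67.6
CD = 113.6 mm

113.6


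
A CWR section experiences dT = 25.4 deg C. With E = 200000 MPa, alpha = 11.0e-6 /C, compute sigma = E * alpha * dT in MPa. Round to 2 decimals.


sigma = E * alpha * dT
sigma = 200000 * 11.0e-6 * 25.4
sigma = 2.2 * 25.4
sigma = 55.88 MPa

55.88


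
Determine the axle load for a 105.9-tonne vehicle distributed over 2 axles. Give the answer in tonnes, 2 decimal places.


Load per axle = total weight / number of axles
Load = 105.9 / 2
Load = 52.95 tonnes

52.95


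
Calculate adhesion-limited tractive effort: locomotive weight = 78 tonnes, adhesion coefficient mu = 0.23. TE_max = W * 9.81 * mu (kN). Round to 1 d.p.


TE_max = W * g * mu
TE_max = 78 * 9.81 * 0.23
TE_max = 765.18 * 0.23
TE_max = 176.0 kN

176.0


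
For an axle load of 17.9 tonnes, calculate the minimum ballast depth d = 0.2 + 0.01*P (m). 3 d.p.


d = 0.2 + 0.01 * 17.9
d = 0.2 + 0.179
d = 0.379 m

0.379


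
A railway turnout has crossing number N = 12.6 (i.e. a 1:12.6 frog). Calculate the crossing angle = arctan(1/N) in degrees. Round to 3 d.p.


1/N = 1/12.6 = 0.079365
angle = arctan(0.079365) = 0.079199 rad
angle = 0.079199 * 180/pi = 4.538 degrees

4.538


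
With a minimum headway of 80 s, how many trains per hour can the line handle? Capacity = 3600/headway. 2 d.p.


Capacity = 3600 / headway
Capacity = 3600 / 80
Capacity = 45.00 trains/hour

45.00


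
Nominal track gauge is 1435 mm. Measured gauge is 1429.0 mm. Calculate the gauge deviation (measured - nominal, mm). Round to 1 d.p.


Deviation = measured - nominal
Deviation = 1429.0 - 1435
Deviation = -6.0 mm

-6.0


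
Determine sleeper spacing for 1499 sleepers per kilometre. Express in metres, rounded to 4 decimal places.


Spacing = 1000 m / number of sleepers
Spacing = 1000 / 1499
Spacing = 0.6671 m

0.6671


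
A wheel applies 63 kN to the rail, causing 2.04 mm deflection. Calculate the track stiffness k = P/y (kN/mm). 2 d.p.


Track stiffness k = P / y
k = 63 / 2.04
k = 30.88 kN/mm

30.88


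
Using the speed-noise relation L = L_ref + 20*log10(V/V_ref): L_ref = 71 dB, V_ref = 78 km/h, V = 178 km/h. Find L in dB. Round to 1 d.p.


V/V_ref = 178 / 78 = 2.282051
log10(2.282051) = 0.358325
20 * 0.358325 = 7.1665
L = 71 + 7.1665 = 78.2 dB

78.2


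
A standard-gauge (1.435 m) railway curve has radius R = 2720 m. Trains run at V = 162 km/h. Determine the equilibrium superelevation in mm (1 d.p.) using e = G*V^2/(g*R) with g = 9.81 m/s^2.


Convert speed: V = 162 / 3.6 = 45.0 m/s
Apply formula: e = 1.435 * 45.0^2 / (9.81 * 2720)
e = 1.435 * 2025.0 / 26683.2
e = 0.108903 m = 108.9 mm

108.9


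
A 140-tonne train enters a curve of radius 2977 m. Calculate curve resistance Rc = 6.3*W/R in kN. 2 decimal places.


Rc = 6.3 * W / R
Rc = 6.3 * 140 / 2977
Rc = 882.0 / 2977
Rc = 0.30 kN

0.30


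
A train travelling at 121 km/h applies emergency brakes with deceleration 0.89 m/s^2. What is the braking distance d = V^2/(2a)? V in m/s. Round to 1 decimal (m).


Convert speed: V = 121 / 3.6 = 33.6111 m/s
V^2 = 1129.7068
d = 1129.7068 / (2 * 0.89)
d = 1129.7068 / 1.78
d = 634.7 m

634.7


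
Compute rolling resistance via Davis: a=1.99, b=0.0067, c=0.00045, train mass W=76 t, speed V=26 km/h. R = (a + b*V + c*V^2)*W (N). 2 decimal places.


b*V = 0.0067 * 26 = 0.1742
c*V^2 = 0.00045 * 676 = 0.3042
R_per_t = 1.99 + 0.1742 + 0.3042 = 2.4684 N/t
R_total = 2.4684 * 76 = 187.60 N

187.60


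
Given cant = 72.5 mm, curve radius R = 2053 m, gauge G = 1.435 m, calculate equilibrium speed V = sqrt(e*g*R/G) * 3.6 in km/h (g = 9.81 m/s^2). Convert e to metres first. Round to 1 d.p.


Convert cant: e = 72.5 mm = 0.0725 m
V_ms = sqrt(0.0725 * 9.81 * 2053 / 1.435)
V_ms = sqrt(1017.522596) = 31.8986 m/s
V = 31.8986 * 3.6 = 114.8 km/h

114.8


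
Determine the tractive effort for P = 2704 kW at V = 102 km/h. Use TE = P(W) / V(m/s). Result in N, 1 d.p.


Convert: P = 2704 kW = 2704000 W
V = 102 / 3.6 = 28.3333 m/s
TE = 2704000 / 28.3333
TE = 95435.3 N

95435.3


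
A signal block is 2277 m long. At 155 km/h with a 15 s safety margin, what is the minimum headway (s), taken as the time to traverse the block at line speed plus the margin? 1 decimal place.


V = 155 / 3.6 = 43.0556 m/s
Block traversal time = 2277 / 43.0556 = 52.8852 s
Headway = 52.8852 + 15
Headway = 67.9 s

67.9


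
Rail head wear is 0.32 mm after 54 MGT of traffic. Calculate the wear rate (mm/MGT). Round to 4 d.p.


Wear rate = total wear / cumulative tonnage
Rate = 0.32 / 54
Rate = 0.0059 mm/MGT

0.0059


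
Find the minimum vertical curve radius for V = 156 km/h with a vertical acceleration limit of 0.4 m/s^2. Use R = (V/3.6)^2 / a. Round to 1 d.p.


Convert speed: V = 156 / 3.6 = 43.3333 m/s
V^2 = 1877.7778 m^2/s^2
R_v = 1877.7778 / 0.4
R_v = 4694.4 m

4694.4


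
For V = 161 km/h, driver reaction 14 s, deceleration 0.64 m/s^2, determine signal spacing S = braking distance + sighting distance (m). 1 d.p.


V = 161 / 3.6 = 44.7222 m/s
Braking distance = 44.7222^2 / (2*0.64) = 1562.5603 m
Sighting distance = 44.7222 * 14 = 626.1111 m
S = 1562.5603 + 626.1111 = 2188.7 m

2188.7


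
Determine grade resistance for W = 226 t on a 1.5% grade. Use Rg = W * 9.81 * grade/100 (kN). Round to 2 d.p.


Rg = W * 9.81 * grade / 100
Rg = 226 * 9.81 * 1.5 / 100
Rg = 2217.06 * 0.015
Rg = 33.26 kN

33.26


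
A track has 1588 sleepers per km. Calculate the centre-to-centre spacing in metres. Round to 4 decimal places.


Spacing = 1000 m / number of sleepers
Spacing = 1000 / 1588
Spacing = 0.6297 m

0.6297


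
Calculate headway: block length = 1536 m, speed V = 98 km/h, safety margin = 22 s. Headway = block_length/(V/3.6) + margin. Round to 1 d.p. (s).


V = 98 / 3.6 = 27.2222 m/s
Block traversal time = 1536 / 27.2222 = 56.4245 s
Headway = 56.4245 + 22
Headway = 78.4 s

78.4


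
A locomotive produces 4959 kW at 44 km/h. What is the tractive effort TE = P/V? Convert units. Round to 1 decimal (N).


Convert: P = 4959 kW = 4959000 W
V = 44 / 3.6 = 12.2222 m/s
TE = 4959000 / 12.2222
TE = 405736.4 N

405736.4


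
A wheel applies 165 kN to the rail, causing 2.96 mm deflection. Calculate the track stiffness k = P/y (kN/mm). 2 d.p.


Track stiffness k = P / y
k = 165 / 2.96
k = 55.74 kN/mm

55.74


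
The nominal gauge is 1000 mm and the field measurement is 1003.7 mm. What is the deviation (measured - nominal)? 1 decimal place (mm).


Deviation = measured - nominal
Deviation = 1003.7 - 1000
Deviation = 3.7 mm

3.7


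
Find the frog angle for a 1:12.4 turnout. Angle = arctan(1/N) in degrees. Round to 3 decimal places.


1/N = 1/12.4 = 0.080645
angle = arctan(0.080645) = 0.080471 rad
angle = 0.080471 * 180/pi = 4.611 degrees

4.611


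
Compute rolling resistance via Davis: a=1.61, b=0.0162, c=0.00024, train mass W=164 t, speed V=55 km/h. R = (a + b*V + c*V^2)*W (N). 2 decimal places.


b*V = 0.0162 * 55 = 0.891
c*V^2 = 0.00024 * 3025 = 0.726
R_per_t = 1.61 + 0.891 + 0.726 = 3.227 N/t
R_total = 3.227 * 164 = 529.23 N

529.23


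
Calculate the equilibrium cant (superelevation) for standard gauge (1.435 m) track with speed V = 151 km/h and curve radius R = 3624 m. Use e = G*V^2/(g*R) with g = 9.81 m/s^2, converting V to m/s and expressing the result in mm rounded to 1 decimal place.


Convert speed: V = 151 / 3.6 = 41.9444 m/s
Apply formula: e = 1.435 * 41.9444^2 / (9.81 * 3624)
e = 1.435 * 1759.3364 / 35551.44
e = 0.071014 m = 71.0 mm

71.0


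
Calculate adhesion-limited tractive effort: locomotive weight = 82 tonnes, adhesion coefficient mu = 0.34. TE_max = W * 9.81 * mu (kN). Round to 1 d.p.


TE_max = W * g * mu
TE_max = 82 * 9.81 * 0.34
TE_max = 804.42 * 0.34
TE_max = 273.5 kN

273.5


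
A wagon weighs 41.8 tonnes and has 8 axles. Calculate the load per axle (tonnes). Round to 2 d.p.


Load per axle = total weight / number of axles
Load = 41.8 / 8
Load = 5.23 tonnes

5.23


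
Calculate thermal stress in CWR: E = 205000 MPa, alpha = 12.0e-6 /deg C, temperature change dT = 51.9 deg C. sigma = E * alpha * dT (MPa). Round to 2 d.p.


sigma = E * alpha * dT
sigma = 205000 * 12.0e-6 * 51.9
sigma = 2.46 * 51.9
sigma = 127.67 MPa

127.67


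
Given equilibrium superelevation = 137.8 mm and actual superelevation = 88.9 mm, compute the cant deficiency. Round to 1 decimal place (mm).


Cant deficiency = equilibrium cant - actual cant
CD = 137.8 - 88.9
CD = 48.9 mm

48.9


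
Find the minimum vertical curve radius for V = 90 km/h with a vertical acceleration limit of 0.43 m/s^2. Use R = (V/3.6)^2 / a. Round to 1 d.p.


Convert speed: V = 90 / 3.6 = 25.0 m/s
V^2 = 625.0 m^2/s^2
R_v = 625.0 / 0.43
R_v = 1453.5 m

1453.5


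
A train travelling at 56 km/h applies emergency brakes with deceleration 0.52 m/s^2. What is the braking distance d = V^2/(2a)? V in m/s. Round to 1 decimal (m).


Convert speed: V = 56 / 3.6 = 15.5556 m/s
V^2 = 241.9753
d = 241.9753 / (2 * 0.52)
d = 241.9753 / 1.04
d = 232.7 m

232.7


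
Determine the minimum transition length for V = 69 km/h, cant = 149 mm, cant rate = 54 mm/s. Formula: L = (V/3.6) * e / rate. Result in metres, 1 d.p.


Convert speed: V = 69 / 3.6 = 19.1667 m/s
L = 19.1667 * 149 / 54
L = 2855.8333 / 54
L = 52.9 m

52.9


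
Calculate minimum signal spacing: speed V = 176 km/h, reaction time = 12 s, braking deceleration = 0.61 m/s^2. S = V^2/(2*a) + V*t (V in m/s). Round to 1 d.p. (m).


V = 176 / 3.6 = 48.8889 m/s
Braking distance = 48.8889^2 / (2*0.61) = 1959.1176 m
Sighting distance = 48.8889 * 12 = 586.6667 m
S = 1959.1176 + 586.6667 = 2545.8 m

2545.8


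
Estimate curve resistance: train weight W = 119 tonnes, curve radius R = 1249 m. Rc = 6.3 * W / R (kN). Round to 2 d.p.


Rc = 6.3 * W / R
Rc = 6.3 * 119 / 1249
Rc = 749.7 / 1249
Rc = 0.60 kN

0.60


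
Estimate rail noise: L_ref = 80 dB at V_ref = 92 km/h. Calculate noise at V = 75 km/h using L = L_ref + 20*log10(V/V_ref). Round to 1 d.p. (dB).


V/V_ref = 75 / 92 = 0.815217
log10(0.815217) = -0.088727
20 * -0.088727 = -1.7745
L = 80 + -1.7745 = 78.2 dB

78.2


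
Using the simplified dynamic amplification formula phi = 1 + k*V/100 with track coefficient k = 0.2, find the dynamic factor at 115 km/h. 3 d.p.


phi = 1 + k * V / 100
phi = 1 + 0.2 * 115 / 100
phi = 1 + 0.23
phi = 1.230

1.230


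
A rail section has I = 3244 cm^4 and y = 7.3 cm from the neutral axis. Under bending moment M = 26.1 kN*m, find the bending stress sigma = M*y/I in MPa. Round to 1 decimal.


Convert units:
M = 26.1 kN*m = 26100000 N*mm
y = 7.3 cm = 73 mm
I = 3244 cm^4 = 32440000 mm^4
sigma = 26100000 * 73 / 32440000
sigma = 58.7 MPa

58.7


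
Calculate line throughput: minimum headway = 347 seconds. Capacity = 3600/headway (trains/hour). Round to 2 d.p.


Capacity = 3600 / headway
Capacity = 3600 / 347
Capacity = 10.37 trains/hour

10.37


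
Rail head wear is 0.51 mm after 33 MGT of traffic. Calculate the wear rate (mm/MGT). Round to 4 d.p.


Wear rate = total wear / cumulative tonnage
Rate = 0.51 / 33
Rate = 0.0155 mm/MGT

0.0155


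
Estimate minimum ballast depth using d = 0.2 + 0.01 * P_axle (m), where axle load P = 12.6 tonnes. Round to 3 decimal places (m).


d = 0.2 + 0.01 * 12.6
d = 0.2 + 0.126
d = 0.326 m

0.326


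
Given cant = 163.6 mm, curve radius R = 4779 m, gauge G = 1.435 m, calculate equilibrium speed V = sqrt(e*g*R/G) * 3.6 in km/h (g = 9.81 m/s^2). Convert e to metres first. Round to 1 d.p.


Convert cant: e = 163.6 mm = 0.1636 m
V_ms = sqrt(0.1636 * 9.81 * 4779 / 1.435)
V_ms = sqrt(5344.873564) = 73.1086 m/s
V = 73.1086 * 3.6 = 263.2 km/h

263.2


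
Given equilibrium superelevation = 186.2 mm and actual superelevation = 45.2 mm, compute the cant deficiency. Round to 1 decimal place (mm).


Cant deficiency = equilibrium cant - actual cant
CD = 186.2 - 45.2
CD = 141.0 mm

141.0


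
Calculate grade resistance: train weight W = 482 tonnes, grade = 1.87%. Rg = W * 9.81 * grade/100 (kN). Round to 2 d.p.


Rg = W * 9.81 * grade / 100
Rg = 482 * 9.81 * 1.87 / 100
Rg = 4728.42 * 0.0187
Rg = 88.42 kN

88.42


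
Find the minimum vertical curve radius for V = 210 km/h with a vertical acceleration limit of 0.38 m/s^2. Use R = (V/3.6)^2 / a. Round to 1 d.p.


Convert speed: V = 210 / 3.6 = 58.3333 m/s
V^2 = 3402.7778 m^2/s^2
R_v = 3402.7778 / 0.38
R_v = 8954.7 m

8954.7


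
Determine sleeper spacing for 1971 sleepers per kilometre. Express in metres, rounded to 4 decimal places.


Spacing = 1000 m / number of sleepers
Spacing = 1000 / 1971
Spacing = 0.5074 m

0.5074


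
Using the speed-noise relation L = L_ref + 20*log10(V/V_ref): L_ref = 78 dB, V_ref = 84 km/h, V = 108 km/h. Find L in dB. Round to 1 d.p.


V/V_ref = 108 / 84 = 1.285714
log10(1.285714) = 0.109144
20 * 0.109144 = 2.1829
L = 78 + 2.1829 = 80.2 dB

80.2


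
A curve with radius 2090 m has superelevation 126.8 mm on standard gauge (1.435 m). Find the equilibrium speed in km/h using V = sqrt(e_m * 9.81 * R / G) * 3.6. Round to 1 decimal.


Convert cant: e = 126.8 mm = 0.1268 m
V_ms = sqrt(0.1268 * 9.81 * 2090 / 1.435)
V_ms = sqrt(1811.684822) = 42.5639 m/s
V = 42.5639 * 3.6 = 153.2 km/h

153.2


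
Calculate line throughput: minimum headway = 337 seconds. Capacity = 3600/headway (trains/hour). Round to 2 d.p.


Capacity = 3600 / headway
Capacity = 3600 / 337
Capacity = 10.68 trains/hour

10.68


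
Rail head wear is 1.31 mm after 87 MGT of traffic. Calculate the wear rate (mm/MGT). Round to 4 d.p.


Wear rate = total wear / cumulative tonnage
Rate = 1.31 / 87
Rate = 0.0151 mm/MGT

0.0151


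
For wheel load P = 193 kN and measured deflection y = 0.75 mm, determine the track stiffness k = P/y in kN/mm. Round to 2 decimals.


Track stiffness k = P / y
k = 193 / 0.75
k = 257.33 kN/mm

257.33


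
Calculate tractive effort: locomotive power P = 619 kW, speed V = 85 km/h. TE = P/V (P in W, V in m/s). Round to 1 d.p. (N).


Convert: P = 619 kW = 619000 W
V = 85 / 3.6 = 23.6111 m/s
TE = 619000 / 23.6111
TE = 26216.5 N

26216.5


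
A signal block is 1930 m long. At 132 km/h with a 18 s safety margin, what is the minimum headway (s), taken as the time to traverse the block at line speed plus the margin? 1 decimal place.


V = 132 / 3.6 = 36.6667 m/s
Block traversal time = 1930 / 36.6667 = 52.6364 s
Headway = 52.6364 + 18
Headway = 70.6 s

70.6


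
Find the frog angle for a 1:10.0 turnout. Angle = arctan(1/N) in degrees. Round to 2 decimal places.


1/N = 1/10.0 = 0.1
angle = arctan(0.1) = 0.099669 rad
angle = 0.099669 * 180/pi = 5.71 degrees

5.71


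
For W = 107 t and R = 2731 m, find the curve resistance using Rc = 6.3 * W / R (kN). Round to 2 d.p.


Rc = 6.3 * W / R
Rc = 6.3 * 107 / 2731
Rc = 674.1 / 2731
Rc = 0.25 kN

0.25


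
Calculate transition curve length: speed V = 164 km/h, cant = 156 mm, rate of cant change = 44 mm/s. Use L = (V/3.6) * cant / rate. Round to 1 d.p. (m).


Convert speed: V = 164 / 3.6 = 45.5556 m/s
L = 45.5556 * 156 / 44
L = 7106.6667 / 44
L = 161.5 m

161.5


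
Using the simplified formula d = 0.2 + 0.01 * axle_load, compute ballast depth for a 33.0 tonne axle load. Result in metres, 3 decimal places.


d = 0.2 + 0.01 * 33.0
d = 0.2 + 0.33
d = 0.530 m

0.530


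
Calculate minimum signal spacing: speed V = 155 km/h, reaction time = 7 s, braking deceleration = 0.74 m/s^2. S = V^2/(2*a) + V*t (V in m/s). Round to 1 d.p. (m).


V = 155 / 3.6 = 43.0556 m/s
Braking distance = 43.0556^2 / (2*0.74) = 1252.5546 m
Sighting distance = 43.0556 * 7 = 301.3889 m
S = 1252.5546 + 301.3889 = 1553.9 m

1553.9


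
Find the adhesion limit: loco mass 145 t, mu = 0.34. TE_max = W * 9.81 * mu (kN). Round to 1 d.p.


TE_max = W * g * mu
TE_max = 145 * 9.81 * 0.34
TE_max = 1422.45 * 0.34
TE_max = 483.6 kN

483.6


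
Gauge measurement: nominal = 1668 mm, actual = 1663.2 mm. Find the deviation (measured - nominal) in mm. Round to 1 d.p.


Deviation = measured - nominal
Deviation = 1663.2 - 1668
Deviation = -4.8 mm

-4.8


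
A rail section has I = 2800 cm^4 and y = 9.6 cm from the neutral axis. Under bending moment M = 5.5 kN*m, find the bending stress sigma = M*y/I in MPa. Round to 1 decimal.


Convert units:
M = 5.5 kN*m = 5500000 N*mm
y = 9.6 cm = 96 mm
I = 2800 cm^4 = 28000000 mm^4
sigma = 5500000 * 96 / 28000000
sigma = 18.9 MPa

18.9


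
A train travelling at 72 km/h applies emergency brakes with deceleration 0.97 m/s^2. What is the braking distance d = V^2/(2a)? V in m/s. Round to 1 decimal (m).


Convert speed: V = 72 / 3.6 = 20.0 m/s
V^2 = 400.0
d = 400.0 / (2 * 0.97)
d = 400.0 / 1.94
d = 206.2 m

206.2


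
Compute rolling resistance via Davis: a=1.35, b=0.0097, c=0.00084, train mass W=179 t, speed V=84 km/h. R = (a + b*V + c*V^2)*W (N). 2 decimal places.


b*V = 0.0097 * 84 = 0.8148
c*V^2 = 0.00084 * 7056 = 5.92704
R_per_t = 1.35 + 0.8148 + 5.92704 = 8.09184 N/t
R_total = 8.09184 * 179 = 1448.44 N

1448.44


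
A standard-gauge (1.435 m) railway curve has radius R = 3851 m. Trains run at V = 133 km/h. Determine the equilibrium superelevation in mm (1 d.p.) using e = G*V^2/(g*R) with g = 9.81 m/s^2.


Convert speed: V = 133 / 3.6 = 36.9444 m/s
Apply formula: e = 1.435 * 36.9444^2 / (9.81 * 3851)
e = 1.435 * 1364.892 / 37778.31
e = 0.051845 m = 51.8 mm

51.8


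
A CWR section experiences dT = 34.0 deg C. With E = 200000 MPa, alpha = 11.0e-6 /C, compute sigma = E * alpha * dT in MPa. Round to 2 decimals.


sigma = E * alpha * dT
sigma = 200000 * 11.0e-6 * 34.0
sigma = 2.2 * 34.0
sigma = 74.80 MPa

74.80


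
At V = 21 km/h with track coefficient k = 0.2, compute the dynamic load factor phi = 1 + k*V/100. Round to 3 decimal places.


phi = 1 + k * V / 100
phi = 1 + 0.2 * 21 / 100
phi = 1 + 0.042
phi = 1.042

1.042
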